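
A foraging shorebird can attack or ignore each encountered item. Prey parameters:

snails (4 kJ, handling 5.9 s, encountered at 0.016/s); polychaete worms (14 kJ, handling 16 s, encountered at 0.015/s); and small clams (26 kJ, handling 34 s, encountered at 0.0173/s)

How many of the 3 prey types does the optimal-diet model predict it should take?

3

Profitabilities (E/h, kJ/s): polychaete worms 0.875, small clams 0.765, snails 0.678. Add prey in this order while the next type's profitability exceeds the intake rate on those already taken.
Rate on top 1: 0.1694. small clams: 0.765 > 0.1694 → include.
Rate on top 2: 0.3609. snails: 0.678 > 0.3609 → include.
Optimal diet: polychaete worms, small clams, snails — 3 of 3 types.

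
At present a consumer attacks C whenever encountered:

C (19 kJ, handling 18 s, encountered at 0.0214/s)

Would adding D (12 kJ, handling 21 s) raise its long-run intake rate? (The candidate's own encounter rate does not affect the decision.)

Current rate: (0.0214×19)/(1 + 0.0214×18) = 0.2935 kJ/s.
D: E/h = 12/21 = 0.5714 kJ/s.
0.5714 > 0.2935, so adding D raises the average — include it.

Yes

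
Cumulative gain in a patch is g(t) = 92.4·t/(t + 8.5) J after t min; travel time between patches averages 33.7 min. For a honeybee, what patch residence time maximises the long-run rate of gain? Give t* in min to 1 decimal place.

16.9 min

Maximise g(t)/(T+t): set derivative to zero → g'(t)(T+t) = g(t).
g'(t) = 92.4·8.5/(t + 8.5)². Setting 92.4·8.5/(t+8.5)² = 92.4t/[(t+8.5)(33.7+t)] gives 8.5(33.7+t) = t(t+8.5), so t² = 8.5×33.7 = 286.5.
t* = √286.5 = 16.92 min.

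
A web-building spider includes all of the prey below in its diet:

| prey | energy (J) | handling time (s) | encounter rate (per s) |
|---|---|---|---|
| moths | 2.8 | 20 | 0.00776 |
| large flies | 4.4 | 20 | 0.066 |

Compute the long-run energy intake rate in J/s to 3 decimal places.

0.126 J/s

R = Σλ_iE_i / (1 + Σλ_ih_i)
Numerator: 0.00776×2.8 + 0.066×4.4 = 0.3121
Denominator: 1 + 0.00776×20 + 0.066×20 = 2.475
R = 0.3121/2.475 = 0.1261 J/s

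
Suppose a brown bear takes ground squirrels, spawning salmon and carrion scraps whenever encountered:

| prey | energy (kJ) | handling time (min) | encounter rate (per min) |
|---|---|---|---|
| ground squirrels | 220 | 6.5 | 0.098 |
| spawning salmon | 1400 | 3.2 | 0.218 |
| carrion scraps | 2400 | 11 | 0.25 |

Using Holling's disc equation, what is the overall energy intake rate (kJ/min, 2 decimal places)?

R = Σλ_iE_i / (1 + Σλ_ih_i)
Numerator: 0.098×220 + 0.218×1400 + 0.25×2400 = 926.8
Denominator: 1 + 0.098×6.5 + 0.218×3.2 + 0.25×11 = 5.085
R = 926.8/5.085 = 182.3 kJ/min

182.27 kJ/min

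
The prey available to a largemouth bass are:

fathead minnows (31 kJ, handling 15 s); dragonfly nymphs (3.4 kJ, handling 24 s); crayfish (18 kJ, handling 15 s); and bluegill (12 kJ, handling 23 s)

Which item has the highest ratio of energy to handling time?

fathead minnows

Profitability E/h (kJ/s): fathead minnows = 31/15 = 2.07, dragonfly nymphs = 3.4/24 = 0.142, crayfish = 18/15 = 1.2, bluegill = 12/23 = 0.522.
Ranked: fathead minnows > crayfish > bluegill > dragonfly nymphs.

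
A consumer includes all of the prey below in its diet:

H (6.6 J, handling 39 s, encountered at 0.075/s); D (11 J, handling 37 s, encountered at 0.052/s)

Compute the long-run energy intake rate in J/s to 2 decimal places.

R = (0.075×6.6 + 0.052×11) / (1 + 0.075×39 + 0.052×37) = 1.067/5.849 = 0.1824 J/s.

0.18 J/s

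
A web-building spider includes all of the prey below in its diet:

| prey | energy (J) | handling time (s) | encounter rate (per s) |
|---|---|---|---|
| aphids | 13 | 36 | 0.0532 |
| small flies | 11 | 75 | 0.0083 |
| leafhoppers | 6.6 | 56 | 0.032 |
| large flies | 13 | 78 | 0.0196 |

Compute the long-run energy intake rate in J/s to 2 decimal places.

0.18 J/s

R = (0.0532×13 + 0.0083×11 + 0.032×6.6 + 0.0196×13) / (1 + 0.0532×36 + 0.0083×75 + 0.032×56 + 0.0196×78) = 1.249/6.859 = 0.1821 J/s.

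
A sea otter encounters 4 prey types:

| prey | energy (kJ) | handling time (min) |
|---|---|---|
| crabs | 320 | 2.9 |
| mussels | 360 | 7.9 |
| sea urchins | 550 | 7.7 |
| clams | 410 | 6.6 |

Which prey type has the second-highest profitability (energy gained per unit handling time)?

sea urchins

Profitability E/h (kJ/min): crabs = 320/2.9 = 110, mussels = 360/7.9 = 45.6, sea urchins = 550/7.7 = 71.4, clams = 410/6.6 = 62.1.
Ranked: crabs > sea urchins > clams > mussels.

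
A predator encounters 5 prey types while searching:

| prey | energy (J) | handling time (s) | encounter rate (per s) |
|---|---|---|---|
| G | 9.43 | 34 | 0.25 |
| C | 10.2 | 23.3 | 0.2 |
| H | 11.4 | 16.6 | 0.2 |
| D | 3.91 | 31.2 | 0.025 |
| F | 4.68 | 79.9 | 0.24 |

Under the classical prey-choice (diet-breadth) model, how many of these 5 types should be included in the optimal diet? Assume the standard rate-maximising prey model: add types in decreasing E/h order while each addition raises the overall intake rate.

Rank by E/h (J/s): H 0.687, C 0.438, G 0.277, D 0.125, F 0.0586. Include each in turn until the next type's E/h falls below the running intake rate.
Rate on top 1: 0.5278. C: 0.438 < 0.5278 → exclude; stop.
Optimal diet: H — 1 of 5 types.

1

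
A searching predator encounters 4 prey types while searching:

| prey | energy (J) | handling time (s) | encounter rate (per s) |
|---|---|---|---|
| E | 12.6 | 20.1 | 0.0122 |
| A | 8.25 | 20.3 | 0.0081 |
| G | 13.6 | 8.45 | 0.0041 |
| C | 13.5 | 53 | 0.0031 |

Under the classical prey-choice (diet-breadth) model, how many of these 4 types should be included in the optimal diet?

4

Profitabilities (E/h, J/s): G 1.61, E 0.627, A 0.406, C 0.255. Add prey in this order while the next type's profitability exceeds the intake rate on those already taken.
Rate on top 1: 0.05389. E: 0.627 > 0.05389 → include.
Rate on top 2: 0.1637. A: 0.406 > 0.1637 → include.
Rate on top 3: 0.1913. C: 0.255 > 0.1913 → include.
Optimal diet: G, E, A, C — 4 of 4 types.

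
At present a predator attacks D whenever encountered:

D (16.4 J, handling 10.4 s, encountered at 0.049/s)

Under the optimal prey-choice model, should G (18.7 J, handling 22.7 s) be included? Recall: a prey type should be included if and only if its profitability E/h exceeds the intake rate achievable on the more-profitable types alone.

Yes

Intake rate on the current diet: R = (0.049×16.4) / (1 + 0.049×10.4) = 0.8036/1.51 = 0.5323 J/s.
Profitability of G: 18.7/22.7 = 0.8238 J/s.
Since 0.8238 > R, including G increases the long-run rate.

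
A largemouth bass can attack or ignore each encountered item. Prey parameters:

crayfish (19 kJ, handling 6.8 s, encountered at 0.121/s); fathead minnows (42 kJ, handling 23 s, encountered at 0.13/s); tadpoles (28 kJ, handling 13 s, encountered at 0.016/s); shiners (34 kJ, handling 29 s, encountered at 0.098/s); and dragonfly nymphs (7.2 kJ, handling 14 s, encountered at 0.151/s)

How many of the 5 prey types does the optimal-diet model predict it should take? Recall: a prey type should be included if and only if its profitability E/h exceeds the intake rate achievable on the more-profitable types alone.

Profitabilities (E/h, kJ/s): crayfish 2.79, tadpoles 2.15, fathead minnows 1.83, shiners 1.17, dragonfly nymphs 0.514. Add prey in this order while the next type's profitability exceeds the intake rate on those already taken.
Rate on top 1: 1.261. tadpoles: 2.15 > 1.261 → include.
Rate on top 2: 1.353. fathead minnows: 1.83 > 1.353 → include.
Rate on top 3: 1.635. shiners: 1.17 < 1.635 → exclude; stop.
Optimal diet: crayfish, tadpoles, fathead minnows — 3 of 5 types.

3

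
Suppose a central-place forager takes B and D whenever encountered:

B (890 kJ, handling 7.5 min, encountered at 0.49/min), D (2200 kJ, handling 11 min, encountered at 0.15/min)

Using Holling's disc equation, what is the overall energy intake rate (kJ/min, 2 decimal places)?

121.12 kJ/min

R = Σλ_iE_i / (1 + Σλ_ih_i)
Numerator: 0.49×890 + 0.15×2200 = 766.1
Denominator: 1 + 0.49×7.5 + 0.15×11 = 6.325
R = 766.1/6.325 = 121.1 kJ/min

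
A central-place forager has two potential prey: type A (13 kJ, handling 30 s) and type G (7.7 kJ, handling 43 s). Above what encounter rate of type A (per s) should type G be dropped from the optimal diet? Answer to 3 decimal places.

0.023 per s

At the threshold, the rate on type A alone equals the profitability of type G: λ·13/(1 + λ·30) = 7.7/43 = 0.1791.
Rearranging, λ(13 − 0.1791×30) = 0.1791, so λ = 0.1791/7.628 = 0.02348 per s.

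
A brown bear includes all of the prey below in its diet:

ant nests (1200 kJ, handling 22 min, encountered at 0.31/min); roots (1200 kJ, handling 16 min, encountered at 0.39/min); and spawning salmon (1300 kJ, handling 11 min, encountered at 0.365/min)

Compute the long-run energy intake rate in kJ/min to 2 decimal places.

72.72 kJ/min

Energy encountered per unit search time: 0.31×1200 + 0.39×1200 + 0.365×1300 = 1314 kJ/min.
Handling time per unit search time: 0.31×22 + 0.39×16 + 0.365×11 = 17.07.
Rate = 1314/(1 + 17.07) = 72.72 kJ/min.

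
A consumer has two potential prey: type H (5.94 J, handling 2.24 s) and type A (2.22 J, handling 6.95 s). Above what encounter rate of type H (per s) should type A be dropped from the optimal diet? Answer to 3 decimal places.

At the threshold, the rate on type H alone equals the profitability of type A: λ·5.94/(1 + λ·2.24) = 2.22/6.95 = 0.3194.
Rearranging, λ(5.94 − 0.3194×2.24) = 0.3194, so λ = 0.3194/5.224 = 0.06114 per s.

0.061 per s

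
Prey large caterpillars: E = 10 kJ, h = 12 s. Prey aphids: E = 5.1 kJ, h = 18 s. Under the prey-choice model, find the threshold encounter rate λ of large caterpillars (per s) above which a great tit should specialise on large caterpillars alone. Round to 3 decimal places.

0.043 per s

The zero-one rule: include aphids iff E₂/h₂ > λE₁/(1+λh₁). Equality gives the switch point.
λE₁h₂ = E₂ + λE₂h₁ ⇒ λ = E₂/(E₁h₂ − E₂h₁) = 5.1/(180 − 61.2) = 0.04293 per s.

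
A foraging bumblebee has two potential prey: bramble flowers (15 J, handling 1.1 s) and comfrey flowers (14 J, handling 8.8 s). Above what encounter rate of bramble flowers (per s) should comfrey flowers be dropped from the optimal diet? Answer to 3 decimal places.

0.120 per s

The zero-one rule: include comfrey flowers iff E₂/h₂ > λE₁/(1+λh₁). Equality gives the switch point.
λE₁h₂ = E₂ + λE₂h₁ ⇒ λ = E₂/(E₁h₂ − E₂h₁) = 14/(132 − 15.4) = 0.1201 per s.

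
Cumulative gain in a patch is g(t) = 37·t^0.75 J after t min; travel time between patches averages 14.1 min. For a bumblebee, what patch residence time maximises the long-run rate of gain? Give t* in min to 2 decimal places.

Optimal t* satisfies g'(t*) = g(t*)/(T + t*).
g'(t) = 0.75·37·t^-0.25. Setting 0.75·37·t^-0.25 = 37·t^0.75/(14.1+t) gives 0.75(14.1+t) = t, so 0.25·t = 0.75×14.1.
t* = 0.75×14.1/0.25 = 42.3 min.

42.30 min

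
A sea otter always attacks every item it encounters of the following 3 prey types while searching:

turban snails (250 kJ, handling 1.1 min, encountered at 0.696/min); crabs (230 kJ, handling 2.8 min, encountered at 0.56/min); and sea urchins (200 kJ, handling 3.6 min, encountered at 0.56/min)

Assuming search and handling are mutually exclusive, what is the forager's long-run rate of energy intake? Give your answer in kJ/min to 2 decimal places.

77.54 kJ/min

R = Σλ_iE_i / (1 + Σλ_ih_i)
Numerator: 0.696×250 + 0.56×230 + 0.56×200 = 414.8
Denominator: 1 + 0.696×1.1 + 0.56×2.8 + 0.56×3.6 = 5.35
R = 414.8/5.35 = 77.54 kJ/min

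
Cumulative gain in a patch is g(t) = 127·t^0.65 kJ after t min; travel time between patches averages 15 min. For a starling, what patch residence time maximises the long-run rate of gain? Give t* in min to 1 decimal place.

27.9 min

Maximise g(t)/(T+t): set derivative to zero → g'(t)(T+t) = g(t).
g'(t) = 0.65·127·t^-0.35. Setting 0.65·127·t^-0.35 = 127·t^0.65/(15+t) gives 0.65(15+t) = t, so 0.35·t = 0.65×15.
t* = 0.65×15/0.35 = 27.86 min.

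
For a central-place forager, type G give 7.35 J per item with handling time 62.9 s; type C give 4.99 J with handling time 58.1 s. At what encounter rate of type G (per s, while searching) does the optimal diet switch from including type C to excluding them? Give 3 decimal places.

0.044 per s

The zero-one rule: include type C iff E₂/h₂ > λE₁/(1+λh₁). Equality gives the switch point.
λE₁h₂ = E₂ + λE₂h₁ ⇒ λ = E₂/(E₁h₂ − E₂h₁) = 4.99/(427 − 313.9) = 0.0441 per s.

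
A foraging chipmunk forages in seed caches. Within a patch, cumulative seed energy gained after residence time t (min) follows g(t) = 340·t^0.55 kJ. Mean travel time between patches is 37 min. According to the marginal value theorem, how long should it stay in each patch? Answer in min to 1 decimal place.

45.2 min

Optimal t* satisfies g'(t*) = g(t*)/(T + t*).
g'(t) = 0.55·340·t^-0.45. Setting 0.55·340·t^-0.45 = 340·t^0.55/(37+t) gives 0.55(37+t) = t, so 0.45·t = 0.55×37.
t* = 0.55×37/0.45 = 45.22 min.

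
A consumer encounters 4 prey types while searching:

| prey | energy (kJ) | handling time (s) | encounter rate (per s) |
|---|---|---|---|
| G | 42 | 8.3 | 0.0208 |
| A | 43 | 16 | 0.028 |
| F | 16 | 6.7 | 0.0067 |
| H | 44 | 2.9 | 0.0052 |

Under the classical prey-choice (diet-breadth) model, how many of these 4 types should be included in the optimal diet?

4

Profitabilities (E/h, kJ/s): H 15.2, G 5.06, A 2.69, F 2.39. Add prey in this order while the next type's profitability exceeds the intake rate on those already taken.
Rate on top 1: 0.2254. G: 5.06 > 0.2254 → include.
Rate on top 2: 0.9282. A: 2.69 > 0.9282 → include.
Rate on top 3: 1.41. F: 2.39 > 1.41 → include.
Optimal diet: H, G, A, F — 4 of 4 types.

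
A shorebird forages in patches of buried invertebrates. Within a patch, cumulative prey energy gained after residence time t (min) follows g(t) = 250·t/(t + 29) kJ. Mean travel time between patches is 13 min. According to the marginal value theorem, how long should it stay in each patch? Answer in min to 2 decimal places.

19.42 min

Maximise g(t)/(T+t): set derivative to zero → g'(t)(T+t) = g(t).
g'(t) = 250·29/(t + 29)². Setting 250·29/(t+29)² = 250t/[(t+29)(13+t)] gives 29(13+t) = t(t+29), so t² = 29×13 = 377.
t* = √377 = 19.42 min.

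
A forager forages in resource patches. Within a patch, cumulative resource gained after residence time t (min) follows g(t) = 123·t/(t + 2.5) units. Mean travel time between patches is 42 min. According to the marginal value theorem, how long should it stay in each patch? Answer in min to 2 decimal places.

10.25 min

By the marginal value theorem, leave when the instantaneous gain rate g'(t) equals the habitat-wide average g(t)/(T + t).
g'(t) = 123·2.5/(t + 2.5)². Setting 123·2.5/(t+2.5)² = 123t/[(t+2.5)(42+t)] gives 2.5(42+t) = t(t+2.5), so t² = 2.5×42 = 105.
t* = √105 = 10.25 min.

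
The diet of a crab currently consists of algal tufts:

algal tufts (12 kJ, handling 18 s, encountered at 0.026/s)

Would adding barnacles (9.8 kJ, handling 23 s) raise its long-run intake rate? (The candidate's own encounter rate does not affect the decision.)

Intake rate on the current diet: R = (0.026×12) / (1 + 0.026×18) = 0.312/1.468 = 0.2125 kJ/s.
barnacles: E/h = 9.8/23 = 0.4261 kJ/s.
Since 0.4261 > R, including barnacles increases the long-run rate.

Yes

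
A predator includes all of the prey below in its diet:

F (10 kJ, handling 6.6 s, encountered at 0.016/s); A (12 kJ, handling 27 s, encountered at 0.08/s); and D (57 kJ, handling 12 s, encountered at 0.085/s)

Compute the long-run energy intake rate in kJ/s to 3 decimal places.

1.392 kJ/s

Energy encountered per unit search time: 0.016×10 + 0.08×12 + 0.085×57 = 5.965 kJ/s.
Handling time per unit search time: 0.016×6.6 + 0.08×27 + 0.085×12 = 3.286.
Rate = 5.965/(1 + 3.286) = 1.392 kJ/s.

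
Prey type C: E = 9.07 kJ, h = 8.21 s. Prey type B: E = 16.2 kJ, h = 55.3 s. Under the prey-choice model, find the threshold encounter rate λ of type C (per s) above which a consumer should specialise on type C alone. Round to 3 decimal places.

Drop type B once their profitability E₂/h₂ falls below the rate achievable on type C alone: E₂/h₂ = λE₁/(1 + λh₁).
Solve for λ: λE₁h₂ = E₂(1 + λh₁) → λ(E₁h₂ − E₂h₁) = E₂ → λ = E₂/(E₁h₂ − E₂h₁).
λ = 16.2/(9.07×55.3 − 16.2×8.21) = 16.2/368.6 = 0.04395 per s.

0.044 per s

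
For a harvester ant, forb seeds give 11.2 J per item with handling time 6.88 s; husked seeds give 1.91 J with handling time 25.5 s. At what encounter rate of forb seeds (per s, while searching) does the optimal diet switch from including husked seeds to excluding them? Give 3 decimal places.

The zero-one rule: include husked seeds iff E₂/h₂ > λE₁/(1+λh₁). Equality gives the switch point.
λE₁h₂ = E₂ + λE₂h₁ ⇒ λ = E₂/(E₁h₂ − E₂h₁) = 1.91/(285.6 − 13.14) = 0.00701 per s.

0.007 per s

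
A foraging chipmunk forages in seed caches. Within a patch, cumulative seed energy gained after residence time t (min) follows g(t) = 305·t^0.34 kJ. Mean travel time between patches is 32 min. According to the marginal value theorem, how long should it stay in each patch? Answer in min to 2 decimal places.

16.48 min

Maximise g(t)/(T+t): set derivative to zero → g'(t)(T+t) = g(t).
g'(t) = 0.34·305·t^-0.66. Setting 0.34·305·t^-0.66 = 305·t^0.34/(32+t) gives 0.34(32+t) = t, so 0.66·t = 0.34×32.
t* = 0.34×32/0.66 = 16.48 min.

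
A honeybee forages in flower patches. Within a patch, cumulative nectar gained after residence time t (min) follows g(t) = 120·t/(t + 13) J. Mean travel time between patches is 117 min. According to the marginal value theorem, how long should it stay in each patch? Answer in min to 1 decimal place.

39.0 min

By the marginal value theorem, leave when the instantaneous gain rate g'(t) equals the habitat-wide average g(t)/(T + t).
g'(t) = 120·13/(t + 13)². Setting 120·13/(t+13)² = 120t/[(t+13)(117+t)] gives 13(117+t) = t(t+13), so t² = 13×117 = 1521.
t* = √1521 = 39 min.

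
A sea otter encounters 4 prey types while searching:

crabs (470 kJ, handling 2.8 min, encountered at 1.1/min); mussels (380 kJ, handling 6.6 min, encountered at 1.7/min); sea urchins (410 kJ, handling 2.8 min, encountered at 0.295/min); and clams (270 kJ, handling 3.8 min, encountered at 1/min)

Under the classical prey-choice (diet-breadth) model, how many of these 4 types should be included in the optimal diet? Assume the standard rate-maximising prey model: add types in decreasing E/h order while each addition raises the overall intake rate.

2

E/h in descending order: crabs 168, sea urchins 146, clams 71.1, mussels 57.6 kJ/min. The optimal diet is the largest prefix of this list for which every included type satisfies E_i/h_i > R on the types above it.
Rate on top 1: 126.7. sea urchins: 146 > 126.7 → include.
Rate on top 2: 130. clams: 71.1 < 130 → exclude; stop.
Optimal diet: crabs, sea urchins — 2 of 4 types.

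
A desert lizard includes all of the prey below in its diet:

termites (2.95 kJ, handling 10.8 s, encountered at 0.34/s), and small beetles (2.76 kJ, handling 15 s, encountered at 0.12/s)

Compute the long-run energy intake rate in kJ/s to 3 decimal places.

Energy encountered per unit search time: 0.34×2.95 + 0.12×2.76 = 1.334 kJ/s.
Handling time per unit search time: 0.34×10.8 + 0.12×15 = 5.472.
Rate = 1.334/(1 + 5.472) = 0.2061 kJ/s.

0.206 kJ/s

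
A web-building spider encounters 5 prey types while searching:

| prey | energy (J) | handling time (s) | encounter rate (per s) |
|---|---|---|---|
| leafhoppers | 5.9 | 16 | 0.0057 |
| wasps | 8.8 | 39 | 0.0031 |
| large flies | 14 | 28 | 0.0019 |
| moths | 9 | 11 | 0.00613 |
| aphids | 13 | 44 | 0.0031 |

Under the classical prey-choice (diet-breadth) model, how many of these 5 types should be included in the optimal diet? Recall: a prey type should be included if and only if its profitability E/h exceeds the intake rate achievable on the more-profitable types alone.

5

Profitabilities (E/h, J/s): moths 0.818, large flies 0.5, leafhoppers 0.369, aphids 0.295, wasps 0.226. Add prey in this order while the next type's profitability exceeds the intake rate on those already taken.
Rate on top 1: 0.05168. large flies: 0.5 > 0.05168 → include.
Rate on top 2: 0.07297. leafhoppers: 0.369 > 0.07297 → include.
Rate on top 3: 0.09523. aphids: 0.295 > 0.09523 → include.
Rate on top 4: 0.1155. wasps: 0.226 > 0.1155 → include.
Optimal diet: moths, large flies, leafhoppers, aphids, wasps — 5 of 5 types.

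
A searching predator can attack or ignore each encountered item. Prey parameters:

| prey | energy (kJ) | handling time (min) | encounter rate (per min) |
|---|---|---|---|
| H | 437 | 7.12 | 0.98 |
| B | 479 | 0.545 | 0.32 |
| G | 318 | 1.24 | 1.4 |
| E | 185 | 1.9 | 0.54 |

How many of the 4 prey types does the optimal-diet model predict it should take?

Profitabilities (E/h, kJ/min): B 879, G 256, E 97.4, H 61.4. Add prey in this order while the next type's profitability exceeds the intake rate on those already taken.
Rate on top 1: 130.5. G: 256 > 130.5 → include.
Rate on top 2: 205.6. E: 97.4 < 205.6 → exclude; stop.
Optimal diet: B, G — 2 of 4 types.

2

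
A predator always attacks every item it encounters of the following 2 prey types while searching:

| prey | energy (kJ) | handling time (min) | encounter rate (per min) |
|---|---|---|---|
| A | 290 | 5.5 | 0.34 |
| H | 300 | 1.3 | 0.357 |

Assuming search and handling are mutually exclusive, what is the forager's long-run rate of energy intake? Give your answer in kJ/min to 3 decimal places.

R = (0.34×290 + 0.357×300) / (1 + 0.34×5.5 + 0.357×1.3) = 205.7/3.334 = 61.7 kJ/min.

61.696 kJ/min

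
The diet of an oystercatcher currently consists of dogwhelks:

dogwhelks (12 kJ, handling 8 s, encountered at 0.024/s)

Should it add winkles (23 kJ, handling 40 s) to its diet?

Current rate: (0.024×12)/(1 + 0.024×8) = 0.2416 kJ/s.
Profitability of winkles: 23/40 = 0.575 kJ/s.
0.575 > 0.2416, so adding winkles raises the average — include it.

Yes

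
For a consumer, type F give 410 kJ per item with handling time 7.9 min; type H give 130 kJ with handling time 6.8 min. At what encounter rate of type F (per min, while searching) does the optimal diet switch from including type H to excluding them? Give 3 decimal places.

0.074 per min

At the threshold, the rate on type F alone equals the profitability of type H: λ·410/(1 + λ·7.9) = 130/6.8 = 19.12.
Rearranging, λ(410 − 19.12×7.9) = 19.12, so λ = 19.12/259 = 0.07382 per min.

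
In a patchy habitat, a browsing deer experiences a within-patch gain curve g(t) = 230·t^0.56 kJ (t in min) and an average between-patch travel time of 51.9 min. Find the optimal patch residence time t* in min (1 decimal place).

66.1 min

Maximise g(t)/(T+t): set derivative to zero → g'(t)(T+t) = g(t).
g'(t) = 0.56·230·t^-0.44. Setting 0.56·230·t^-0.44 = 230·t^0.56/(51.9+t) gives 0.56(51.9+t) = t, so 0.44·t = 0.56×51.9.
t* = 0.56×51.9/0.44 = 66.05 min.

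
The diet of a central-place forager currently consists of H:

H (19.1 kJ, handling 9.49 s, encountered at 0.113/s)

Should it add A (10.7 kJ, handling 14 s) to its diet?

No

Current rate: (0.113×19.1)/(1 + 0.113×9.49) = 1.041 kJ/s.
Profitability of A: 10.7/14 = 0.7643 kJ/s.
0.7643 < 1.041, so adding A would lower the average — exclude it.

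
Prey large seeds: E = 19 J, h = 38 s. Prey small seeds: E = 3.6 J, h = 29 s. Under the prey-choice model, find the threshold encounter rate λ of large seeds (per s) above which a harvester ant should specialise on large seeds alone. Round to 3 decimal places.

0.009 per s

At the threshold, the rate on large seeds alone equals the profitability of small seeds: λ·19/(1 + λ·38) = 3.6/29 = 0.1241.
Rearranging, λ(19 − 0.1241×38) = 0.1241, so λ = 0.1241/14.28 = 0.008691 per s.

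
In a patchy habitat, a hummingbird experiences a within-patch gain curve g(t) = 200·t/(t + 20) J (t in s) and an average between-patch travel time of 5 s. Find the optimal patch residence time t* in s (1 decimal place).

10.0 s

Optimal t* satisfies g'(t*) = g(t*)/(T + t*).
g'(t) = 200·20/(t + 20)². Setting 200·20/(t+20)² = 200t/[(t+20)(5+t)] gives 20(5+t) = t(t+20), so t² = 20×5 = 100.
t* = √100 = 10 s.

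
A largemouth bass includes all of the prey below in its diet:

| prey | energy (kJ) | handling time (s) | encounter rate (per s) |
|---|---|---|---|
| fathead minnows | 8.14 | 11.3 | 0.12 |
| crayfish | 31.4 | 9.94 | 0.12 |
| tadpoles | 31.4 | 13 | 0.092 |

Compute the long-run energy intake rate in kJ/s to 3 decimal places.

Energy encountered per unit search time: 0.12×8.14 + 0.12×31.4 + 0.092×31.4 = 7.634 kJ/s.
Handling time per unit search time: 0.12×11.3 + 0.12×9.94 + 0.092×13 = 3.745.
Rate = 7.634/(1 + 3.745) = 1.609 kJ/s.

1.609 kJ/s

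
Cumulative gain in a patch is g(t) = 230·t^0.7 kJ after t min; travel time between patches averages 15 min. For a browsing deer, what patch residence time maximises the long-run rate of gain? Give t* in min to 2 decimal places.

By the marginal value theorem, leave when the instantaneous gain rate g'(t) equals the habitat-wide average g(t)/(T + t).
g'(t) = 0.7·230·t^-0.3. Setting 0.7·230·t^-0.3 = 230·t^0.7/(15+t) gives 0.7(15+t) = t, so 0.30·t = 0.7×15.
t* = 0.7×15/0.30 = 35 min.

35.00 min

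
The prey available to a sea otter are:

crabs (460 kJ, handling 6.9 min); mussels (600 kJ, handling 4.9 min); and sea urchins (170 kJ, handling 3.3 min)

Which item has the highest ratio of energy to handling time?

mussels

In descending order of E/h:
mussels: 600/4.9 = 122 kJ/min
crabs: 460/6.9 = 66.7 kJ/min
sea urchins: 170/3.3 = 51.5 kJ/min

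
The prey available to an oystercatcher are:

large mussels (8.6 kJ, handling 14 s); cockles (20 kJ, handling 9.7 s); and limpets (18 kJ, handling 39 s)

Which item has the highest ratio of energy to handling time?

Profitability E/h (kJ/s): large mussels = 8.6/14 = 0.614, cockles = 20/9.7 = 2.06, limpets = 18/39 = 0.462.
Ranked: cockles > large mussels > limpets.

cockles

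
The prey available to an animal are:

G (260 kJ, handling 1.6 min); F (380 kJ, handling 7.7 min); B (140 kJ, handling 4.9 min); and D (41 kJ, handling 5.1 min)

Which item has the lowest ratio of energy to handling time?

D

Profitability E/h (kJ/min): G = 260/1.6 = 162, F = 380/7.7 = 49.4, B = 140/4.9 = 28.6, D = 41/5.1 = 8.04.
Ranked: G > F > B > D.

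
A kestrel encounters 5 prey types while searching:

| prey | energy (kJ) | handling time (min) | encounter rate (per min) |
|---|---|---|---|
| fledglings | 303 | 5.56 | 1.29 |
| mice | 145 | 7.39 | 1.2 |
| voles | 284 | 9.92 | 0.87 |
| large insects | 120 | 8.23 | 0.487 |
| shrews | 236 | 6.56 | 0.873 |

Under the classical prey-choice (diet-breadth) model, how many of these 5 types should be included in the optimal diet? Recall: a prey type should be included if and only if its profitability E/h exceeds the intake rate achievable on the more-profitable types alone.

1

E/h in descending order: fledglings 54.5, shrews 36, voles 28.6, mice 19.6, large insects 14.6 kJ/min. The optimal diet is the largest prefix of this list for which every included type satisfies E_i/h_i > R on the types above it.
Rate on top 1: 47.83. shrews: 36 < 47.83 → exclude; stop.
Optimal diet: fledglings — 1 of 5 types.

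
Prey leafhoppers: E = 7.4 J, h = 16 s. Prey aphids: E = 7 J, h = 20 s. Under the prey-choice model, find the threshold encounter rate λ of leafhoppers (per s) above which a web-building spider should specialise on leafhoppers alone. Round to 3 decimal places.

0.194 per s

Drop aphids once their profitability E₂/h₂ falls below the rate achievable on leafhoppers alone: E₂/h₂ = λE₁/(1 + λh₁).
Solve for λ: λE₁h₂ = E₂(1 + λh₁) → λ(E₁h₂ − E₂h₁) = E₂ → λ = E₂/(E₁h₂ − E₂h₁).
λ = 7/(7.4×20 − 7×16) = 7/36 = 0.1944 per s.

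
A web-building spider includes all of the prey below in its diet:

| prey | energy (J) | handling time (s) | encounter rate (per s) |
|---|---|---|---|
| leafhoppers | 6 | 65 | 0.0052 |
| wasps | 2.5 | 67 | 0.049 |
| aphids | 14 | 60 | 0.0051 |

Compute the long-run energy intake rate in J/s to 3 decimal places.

0.046 J/s

R = Σλ_iE_i / (1 + Σλ_ih_i)
Numerator: 0.0052×6 + 0.049×2.5 + 0.0051×14 = 0.2251
Denominator: 1 + 0.0052×65 + 0.049×67 + 0.0051×60 = 4.927
R = 0.2251/4.927 = 0.04569 J/s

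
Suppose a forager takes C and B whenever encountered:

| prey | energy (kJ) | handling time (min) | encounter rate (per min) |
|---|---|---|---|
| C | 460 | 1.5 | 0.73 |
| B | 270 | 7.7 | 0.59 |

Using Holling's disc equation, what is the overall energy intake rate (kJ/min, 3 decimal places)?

R = (0.73×460 + 0.59×270) / (1 + 0.73×1.5 + 0.59×7.7) = 495.1/6.638 = 74.59 kJ/min.

74.586 kJ/min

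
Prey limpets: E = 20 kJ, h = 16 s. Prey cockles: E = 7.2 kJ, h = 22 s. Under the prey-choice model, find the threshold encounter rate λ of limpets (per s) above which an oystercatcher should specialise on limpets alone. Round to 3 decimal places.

0.022 per s

At the threshold, the rate on limpets alone equals the profitability of cockles: λ·20/(1 + λ·16) = 7.2/22 = 0.3273.
Rearranging, λ(20 − 0.3273×16) = 0.3273, so λ = 0.3273/14.76 = 0.02217 per s.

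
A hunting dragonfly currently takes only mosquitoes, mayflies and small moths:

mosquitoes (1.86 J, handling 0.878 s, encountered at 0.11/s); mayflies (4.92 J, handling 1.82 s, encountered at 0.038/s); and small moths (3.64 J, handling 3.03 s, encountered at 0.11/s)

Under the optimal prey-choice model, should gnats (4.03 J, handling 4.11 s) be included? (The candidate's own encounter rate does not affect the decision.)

Yes

Intake rate on the current diet: R = (0.11×1.86 + 0.038×4.92 + 0.11×3.64) / (1 + 0.11×0.878 + 0.038×1.82 + 0.11×3.03) = 0.792/1.499 = 0.5283 J/s.
Profitability of gnats: 4.03/4.11 = 0.9805 J/s.
Since 0.9805 > R, including gnats increases the long-run rate.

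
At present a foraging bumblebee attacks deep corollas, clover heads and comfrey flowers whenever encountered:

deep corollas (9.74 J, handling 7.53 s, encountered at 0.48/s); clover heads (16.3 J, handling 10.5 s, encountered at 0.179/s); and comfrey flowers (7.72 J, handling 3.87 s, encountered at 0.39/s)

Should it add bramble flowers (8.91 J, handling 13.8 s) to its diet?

No

Current rate: (0.48×9.74 + 0.179×16.3 + 0.39×7.72)/(1 + 0.48×7.53 + 0.179×10.5 + 0.39×3.87) = 1.325 J/s.
bramble flowers: E/h = 8.91/13.8 = 0.6457 J/s.
Since 0.6457 < R, time spent handling bramble flowers is better spent searching.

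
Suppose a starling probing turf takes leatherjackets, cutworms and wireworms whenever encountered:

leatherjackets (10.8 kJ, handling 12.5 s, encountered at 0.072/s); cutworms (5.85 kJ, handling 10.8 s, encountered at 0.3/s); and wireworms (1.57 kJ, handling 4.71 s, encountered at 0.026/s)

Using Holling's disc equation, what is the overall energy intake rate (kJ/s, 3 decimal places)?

R = (0.072×10.8 + 0.3×5.85 + 0.026×1.57) / (1 + 0.072×12.5 + 0.3×10.8 + 0.026×4.71) = 2.573/5.262 = 0.489 kJ/s.

0.489 kJ/s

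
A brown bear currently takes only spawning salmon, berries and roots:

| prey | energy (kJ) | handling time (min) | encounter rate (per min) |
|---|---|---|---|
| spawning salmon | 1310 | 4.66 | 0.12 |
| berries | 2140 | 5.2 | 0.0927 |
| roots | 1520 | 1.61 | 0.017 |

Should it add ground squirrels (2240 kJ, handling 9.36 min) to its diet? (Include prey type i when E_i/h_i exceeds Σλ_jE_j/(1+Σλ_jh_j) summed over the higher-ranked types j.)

Yes

On spawning salmon, berries and roots alone, R = ΣλE/(1+Σλh) = 381.4/2.069 = 184.4 kJ/min.
ground squirrels: E/h = 2240/9.36 = 239.3 kJ/min.
239.3 > 184.4, so adding ground squirrels raises the average — include it.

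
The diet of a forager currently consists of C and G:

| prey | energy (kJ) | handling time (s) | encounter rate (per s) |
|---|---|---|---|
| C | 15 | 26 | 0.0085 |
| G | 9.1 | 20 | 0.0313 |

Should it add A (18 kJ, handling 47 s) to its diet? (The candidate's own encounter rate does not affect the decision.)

Yes

On C and G alone, R = ΣλE/(1+Σλh) = 0.4123/1.847 = 0.2232 kJ/s.
A: E/h = 18/47 = 0.383 kJ/s.
Since 0.383 > R, including A increases the long-run rate.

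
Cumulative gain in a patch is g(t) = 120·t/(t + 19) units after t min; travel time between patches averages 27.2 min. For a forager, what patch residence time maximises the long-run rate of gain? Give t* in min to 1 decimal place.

Optimal t* satisfies g'(t*) = g(t*)/(T + t*).
g'(t) = 120·19/(t + 19)². Setting 120·19/(t+19)² = 120t/[(t+19)(27.2+t)] gives 19(27.2+t) = t(t+19), so t² = 19×27.2 = 516.8.
t* = √516.8 = 22.73 min.

22.7 min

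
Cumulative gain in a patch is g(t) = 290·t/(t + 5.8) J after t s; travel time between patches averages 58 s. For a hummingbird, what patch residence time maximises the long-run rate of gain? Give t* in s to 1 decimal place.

18.3 s

Maximise g(t)/(T+t): set derivative to zero → g'(t)(T+t) = g(t).
g'(t) = 290·5.8/(t + 5.8)². Setting 290·5.8/(t+5.8)² = 290t/[(t+5.8)(58+t)] gives 5.8(58+t) = t(t+5.8), so t² = 5.8×58 = 336.4.
t* = √336.4 = 18.34 s.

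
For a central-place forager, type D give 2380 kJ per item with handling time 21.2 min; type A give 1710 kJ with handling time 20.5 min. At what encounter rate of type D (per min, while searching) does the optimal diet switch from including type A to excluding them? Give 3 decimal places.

Drop type A once their profitability E₂/h₂ falls below the rate achievable on type D alone: E₂/h₂ = λE₁/(1 + λh₁).
Solve for λ: λE₁h₂ = E₂(1 + λh₁) → λ(E₁h₂ − E₂h₁) = E₂ → λ = E₂/(E₁h₂ − E₂h₁).
λ = 1710/(2380×20.5 − 1710×21.2) = 1710/1.254e+04 = 0.1364 per min.

0.136 per min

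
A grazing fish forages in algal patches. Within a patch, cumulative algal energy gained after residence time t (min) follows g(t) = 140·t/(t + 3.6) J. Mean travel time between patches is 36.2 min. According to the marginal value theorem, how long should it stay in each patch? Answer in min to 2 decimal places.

11.42 min

By the marginal value theorem, leave when the instantaneous gain rate g'(t) equals the habitat-wide average g(t)/(T + t).
g'(t) = 140·3.6/(t + 3.6)². Setting 140·3.6/(t+3.6)² = 140t/[(t+3.6)(36.2+t)] gives 3.6(36.2+t) = t(t+3.6), so t² = 3.6×36.2 = 130.3.
t* = √130.3 = 11.42 min.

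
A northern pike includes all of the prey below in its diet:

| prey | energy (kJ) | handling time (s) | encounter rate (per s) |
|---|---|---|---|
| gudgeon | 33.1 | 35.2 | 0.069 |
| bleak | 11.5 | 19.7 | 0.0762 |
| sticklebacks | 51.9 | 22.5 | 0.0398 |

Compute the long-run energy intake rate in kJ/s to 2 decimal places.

R = (0.069×33.1 + 0.0762×11.5 + 0.0398×51.9) / (1 + 0.069×35.2 + 0.0762×19.7 + 0.0398×22.5) = 5.226/5.825 = 0.8971 kJ/s.

0.90 kJ/s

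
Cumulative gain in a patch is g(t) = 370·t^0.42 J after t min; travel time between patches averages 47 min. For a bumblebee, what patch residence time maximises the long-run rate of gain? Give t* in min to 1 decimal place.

34.0 min

Maximise g(t)/(T+t): set derivative to zero → g'(t)(T+t) = g(t).
g'(t) = 0.42·370·t^-0.58. Setting 0.42·370·t^-0.58 = 370·t^0.42/(47+t) gives 0.42(47+t) = t, so 0.58·t = 0.42×47.
t* = 0.42×47/0.58 = 34.03 min.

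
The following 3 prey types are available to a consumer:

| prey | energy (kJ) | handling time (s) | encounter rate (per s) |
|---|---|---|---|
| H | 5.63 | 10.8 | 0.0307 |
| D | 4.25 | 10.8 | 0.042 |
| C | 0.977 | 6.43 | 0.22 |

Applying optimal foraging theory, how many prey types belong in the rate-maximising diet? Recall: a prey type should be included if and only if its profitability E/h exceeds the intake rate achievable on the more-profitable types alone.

2

Rank by E/h (kJ/s): H 0.521, D 0.394, C 0.152. Include each in turn until the next type's E/h falls below the running intake rate.
Rate on top 1: 0.1298. D: 0.394 > 0.1298 → include.
Rate on top 2: 0.1968. C: 0.152 < 0.1968 → exclude; stop.
Optimal diet: H, D — 2 of 3 types.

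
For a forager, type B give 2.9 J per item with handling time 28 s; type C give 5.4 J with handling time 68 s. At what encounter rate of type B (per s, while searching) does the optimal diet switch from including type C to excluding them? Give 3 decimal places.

0.117 per s

The zero-one rule: include type C iff E₂/h₂ > λE₁/(1+λh₁). Equality gives the switch point.
λE₁h₂ = E₂ + λE₂h₁ ⇒ λ = E₂/(E₁h₂ − E₂h₁) = 5.4/(197.2 − 151.2) = 0.1174 per s.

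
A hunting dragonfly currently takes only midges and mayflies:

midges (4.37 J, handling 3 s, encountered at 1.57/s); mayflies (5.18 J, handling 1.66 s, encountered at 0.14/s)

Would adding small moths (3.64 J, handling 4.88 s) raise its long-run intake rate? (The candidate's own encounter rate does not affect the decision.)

Current rate: (1.57×4.37 + 0.14×5.18)/(1 + 1.57×3 + 0.14×1.66) = 1.277 J/s.
Profitability of small moths: 3.64/4.88 = 0.7459 J/s.
Since 0.7459 < R, time spent handling small moths is better spent searching.

No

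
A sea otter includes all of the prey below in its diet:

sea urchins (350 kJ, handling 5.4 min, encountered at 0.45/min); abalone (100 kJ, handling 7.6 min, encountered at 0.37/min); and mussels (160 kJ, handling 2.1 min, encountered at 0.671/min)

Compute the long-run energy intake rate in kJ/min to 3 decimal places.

R = Σλ_iE_i / (1 + Σλ_ih_i)
Numerator: 0.45×350 + 0.37×100 + 0.671×160 = 301.9
Denominator: 1 + 0.45×5.4 + 0.37×7.6 + 0.671×2.1 = 7.651
R = 301.9/7.651 = 39.45 kJ/min

39.453 kJ/min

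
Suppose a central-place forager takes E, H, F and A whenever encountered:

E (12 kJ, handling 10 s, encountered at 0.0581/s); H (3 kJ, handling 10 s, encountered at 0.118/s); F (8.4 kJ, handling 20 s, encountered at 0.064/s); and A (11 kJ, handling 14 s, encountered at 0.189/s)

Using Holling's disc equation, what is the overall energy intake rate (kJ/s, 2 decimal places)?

0.55 kJ/s

Energy encountered per unit search time: 0.0581×12 + 0.118×3 + 0.064×8.4 + 0.189×11 = 3.668 kJ/s.
Handling time per unit search time: 0.0581×10 + 0.118×10 + 0.064×20 + 0.189×14 = 5.687.
Rate = 3.668/(1 + 5.687) = 0.5485 kJ/s.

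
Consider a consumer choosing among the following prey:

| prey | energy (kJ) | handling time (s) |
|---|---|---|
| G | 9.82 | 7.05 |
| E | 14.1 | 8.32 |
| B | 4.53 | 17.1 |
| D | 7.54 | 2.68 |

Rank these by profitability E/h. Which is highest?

D

In descending order of E/h:
D: 7.54/2.68 = 2.81 kJ/s
E: 14.1/8.32 = 1.69 kJ/s
G: 9.82/7.05 = 1.39 kJ/s
B: 4.53/17.1 = 0.265 kJ/s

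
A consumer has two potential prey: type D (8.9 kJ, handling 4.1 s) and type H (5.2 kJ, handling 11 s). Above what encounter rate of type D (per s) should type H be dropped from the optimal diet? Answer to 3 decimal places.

0.068 per s

The zero-one rule: include type H iff E₂/h₂ > λE₁/(1+λh₁). Equality gives the switch point.
λE₁h₂ = E₂ + λE₂h₁ ⇒ λ = E₂/(E₁h₂ − E₂h₁) = 5.2/(97.9 − 21.32) = 0.0679 per s.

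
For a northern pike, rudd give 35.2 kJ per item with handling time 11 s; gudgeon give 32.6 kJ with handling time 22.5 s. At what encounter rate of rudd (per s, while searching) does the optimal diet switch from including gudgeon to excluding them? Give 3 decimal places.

0.075 per s

Drop gudgeon once their profitability E₂/h₂ falls below the rate achievable on rudd alone: E₂/h₂ = λE₁/(1 + λh₁).
Solve for λ: λE₁h₂ = E₂(1 + λh₁) → λ(E₁h₂ − E₂h₁) = E₂ → λ = E₂/(E₁h₂ − E₂h₁).
λ = 32.6/(35.2×22.5 − 32.6×11) = 32.6/433.4 = 0.07522 per s.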